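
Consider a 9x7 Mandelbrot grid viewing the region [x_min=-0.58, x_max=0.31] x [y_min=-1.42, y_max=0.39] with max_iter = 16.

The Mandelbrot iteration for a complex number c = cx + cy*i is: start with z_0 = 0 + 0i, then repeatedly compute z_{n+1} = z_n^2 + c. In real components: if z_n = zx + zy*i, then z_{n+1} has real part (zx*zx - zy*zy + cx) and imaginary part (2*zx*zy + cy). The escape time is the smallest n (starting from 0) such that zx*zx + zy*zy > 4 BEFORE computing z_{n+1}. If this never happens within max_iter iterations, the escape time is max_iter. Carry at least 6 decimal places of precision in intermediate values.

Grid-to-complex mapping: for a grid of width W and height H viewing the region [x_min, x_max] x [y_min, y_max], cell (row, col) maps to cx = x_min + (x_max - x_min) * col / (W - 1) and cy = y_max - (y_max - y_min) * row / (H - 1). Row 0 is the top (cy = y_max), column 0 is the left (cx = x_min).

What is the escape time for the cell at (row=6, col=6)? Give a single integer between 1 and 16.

z_0 = 0 + 0i, c = 0.0875 + -1.4200i
Iter 1: z = 0.0875 + -1.4200i, |z|^2 = 2.0241
Iter 2: z = -1.9212 + -1.6685i, |z|^2 = 6.4751
Escaped at iteration 2

Answer: 2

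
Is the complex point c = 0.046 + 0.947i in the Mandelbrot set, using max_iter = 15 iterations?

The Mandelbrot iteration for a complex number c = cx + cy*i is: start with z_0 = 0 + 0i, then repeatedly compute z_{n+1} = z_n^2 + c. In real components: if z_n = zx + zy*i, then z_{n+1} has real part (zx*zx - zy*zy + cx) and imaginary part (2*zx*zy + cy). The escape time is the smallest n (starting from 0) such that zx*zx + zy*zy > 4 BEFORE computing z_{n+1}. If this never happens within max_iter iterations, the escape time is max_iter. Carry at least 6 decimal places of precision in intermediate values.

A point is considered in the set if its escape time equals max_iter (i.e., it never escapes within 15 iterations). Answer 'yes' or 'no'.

z_0 = 0 + 0i, c = 0.0460 + 0.9470i
Iter 1: z = 0.0460 + 0.9470i, |z|^2 = 0.8989
Iter 2: z = -0.8487 + 1.0341i, |z|^2 = 1.7897
Iter 3: z = -0.3031 + -0.8083i, |z|^2 = 0.7453
Iter 4: z = -0.5155 + 1.4370i, |z|^2 = 2.3308
Iter 5: z = -1.7534 + -0.5345i, |z|^2 = 3.3601
Iter 6: z = 2.8347 + 2.8214i, |z|^2 = 15.9960
Escaped at iteration 6

Answer: no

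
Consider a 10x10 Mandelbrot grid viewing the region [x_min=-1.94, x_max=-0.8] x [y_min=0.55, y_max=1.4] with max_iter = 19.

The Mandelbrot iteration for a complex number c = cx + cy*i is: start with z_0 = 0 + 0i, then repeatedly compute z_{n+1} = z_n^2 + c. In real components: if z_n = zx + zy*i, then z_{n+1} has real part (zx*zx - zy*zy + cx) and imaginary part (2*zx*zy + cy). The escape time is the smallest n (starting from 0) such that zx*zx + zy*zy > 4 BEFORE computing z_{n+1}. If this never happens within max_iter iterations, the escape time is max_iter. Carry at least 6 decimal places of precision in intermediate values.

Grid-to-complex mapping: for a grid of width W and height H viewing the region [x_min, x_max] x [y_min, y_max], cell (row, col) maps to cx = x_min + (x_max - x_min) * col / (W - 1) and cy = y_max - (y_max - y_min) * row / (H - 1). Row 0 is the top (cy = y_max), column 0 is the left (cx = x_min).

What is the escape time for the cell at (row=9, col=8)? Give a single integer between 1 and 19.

Answer: 5

Derivation:
z_0 = 0 + 0i, c = -0.9267 + 0.5500i
Iter 1: z = -0.9267 + 0.5500i, |z|^2 = 1.1612
Iter 2: z = -0.3705 + -0.4693i, |z|^2 = 0.3575
Iter 3: z = -1.0097 + 0.8977i, |z|^2 = 1.8254
Iter 4: z = -0.7131 + -1.2629i, |z|^2 = 2.1034
Iter 5: z = -2.0131 + 2.3511i, |z|^2 = 9.5801
Escaped at iteration 5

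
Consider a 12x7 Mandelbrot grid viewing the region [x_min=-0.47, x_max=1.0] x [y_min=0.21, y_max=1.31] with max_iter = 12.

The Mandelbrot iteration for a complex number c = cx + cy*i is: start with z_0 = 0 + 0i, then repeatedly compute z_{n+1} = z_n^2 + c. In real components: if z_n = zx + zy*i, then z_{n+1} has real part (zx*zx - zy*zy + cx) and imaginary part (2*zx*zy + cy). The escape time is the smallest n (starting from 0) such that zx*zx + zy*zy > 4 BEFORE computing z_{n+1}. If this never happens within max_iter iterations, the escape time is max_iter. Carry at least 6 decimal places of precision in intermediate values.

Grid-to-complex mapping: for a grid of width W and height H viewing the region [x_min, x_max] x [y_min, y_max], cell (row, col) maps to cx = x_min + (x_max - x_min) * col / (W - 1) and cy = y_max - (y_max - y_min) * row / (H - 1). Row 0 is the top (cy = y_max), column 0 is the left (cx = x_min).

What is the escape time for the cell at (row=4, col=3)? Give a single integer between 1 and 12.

Answer: 12

Derivation:
z_0 = 0 + 0i, c = -0.0691 + 0.5767i
Iter 1: z = -0.0691 + 0.5767i, |z|^2 = 0.3373
Iter 2: z = -0.3969 + 0.4970i, |z|^2 = 0.4045
Iter 3: z = -0.1586 + 0.1822i, |z|^2 = 0.0583
Iter 4: z = -0.0771 + 0.5189i, |z|^2 = 0.2752
Iter 5: z = -0.3324 + 0.4966i, |z|^2 = 0.3571
Iter 6: z = -0.2052 + 0.2465i, |z|^2 = 0.1029
Iter 7: z = -0.0877 + 0.4755i, |z|^2 = 0.2338
Iter 8: z = -0.2875 + 0.4932i, |z|^2 = 0.3259
Iter 9: z = -0.2297 + 0.2931i, |z|^2 = 0.1387
Iter 10: z = -0.1022 + 0.4420i, |z|^2 = 0.2058
Iter 11: z = -0.2540 + 0.4863i, |z|^2 = 0.3010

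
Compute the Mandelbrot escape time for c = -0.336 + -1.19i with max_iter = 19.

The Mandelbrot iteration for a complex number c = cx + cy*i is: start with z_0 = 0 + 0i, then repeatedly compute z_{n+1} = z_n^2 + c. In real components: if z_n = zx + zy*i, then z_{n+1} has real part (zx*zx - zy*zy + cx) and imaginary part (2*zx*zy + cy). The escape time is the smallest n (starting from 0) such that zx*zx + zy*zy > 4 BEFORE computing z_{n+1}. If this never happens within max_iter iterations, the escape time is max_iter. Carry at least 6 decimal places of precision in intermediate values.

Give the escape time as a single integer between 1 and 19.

Answer: 3

Derivation:
z_0 = 0 + 0i, c = -0.3360 + -1.1900i
Iter 1: z = -0.3360 + -1.1900i, |z|^2 = 1.5290
Iter 2: z = -1.6392 + -0.3903i, |z|^2 = 2.8393
Iter 3: z = 2.1986 + 0.0896i, |z|^2 = 4.8421
Escaped at iteration 3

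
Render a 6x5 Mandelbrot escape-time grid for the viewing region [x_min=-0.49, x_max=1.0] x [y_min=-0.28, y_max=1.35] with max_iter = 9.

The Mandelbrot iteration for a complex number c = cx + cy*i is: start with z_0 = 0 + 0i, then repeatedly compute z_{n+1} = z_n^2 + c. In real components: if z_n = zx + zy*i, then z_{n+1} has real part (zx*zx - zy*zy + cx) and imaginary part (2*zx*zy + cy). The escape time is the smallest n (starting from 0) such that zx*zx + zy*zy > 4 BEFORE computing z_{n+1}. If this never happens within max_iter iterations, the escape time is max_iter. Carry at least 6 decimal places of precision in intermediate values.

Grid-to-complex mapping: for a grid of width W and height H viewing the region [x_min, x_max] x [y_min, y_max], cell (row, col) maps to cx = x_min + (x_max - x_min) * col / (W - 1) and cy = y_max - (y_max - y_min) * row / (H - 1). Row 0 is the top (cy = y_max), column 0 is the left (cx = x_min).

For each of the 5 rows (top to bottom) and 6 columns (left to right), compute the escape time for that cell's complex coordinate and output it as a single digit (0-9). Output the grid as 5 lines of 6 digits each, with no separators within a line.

(row=0, col=0): c = -0.4900 + 1.3500i → escape time 2
(row=0, col=1): c = -0.1920 + 1.3500i → escape time 2
(row=0, col=2): c = 0.1060 + 1.3500i → escape time 2
(row=0, col=3): c = 0.4040 + 1.3500i → escape time 2
(row=0, col=4): c = 0.7020 + 1.3500i → escape time 2
(row=0, col=5): c = 1.0000 + 1.3500i → escape time 2
(row=1, col=0): c = -0.4900 + 0.9425i → escape time 4
(row=1, col=1): c = -0.1920 + 0.9425i → escape time 8
(row=1, col=2): c = 0.1060 + 0.9425i → escape time 5
(row=1, col=3): c = 0.4040 + 0.9425i → escape time 3
(row=1, col=4): c = 0.7020 + 0.9425i → escape time 2
(row=1, col=5): c = 1.0000 + 0.9425i → escape time 2
(row=2, col=0): c = -0.4900 + 0.5350i → escape time 9
(row=2, col=1): c = -0.1920 + 0.5350i → escape time 9
(row=2, col=2): c = 0.1060 + 0.5350i → escape time 9
(row=2, col=3): c = 0.4040 + 0.5350i → escape time 7
(row=2, col=4): c = 0.7020 + 0.5350i → escape time 3
(row=2, col=5): c = 1.0000 + 0.5350i → escape time 2
(row=3, col=0): c = -0.4900 + 0.1275i → escape time 9
(row=3, col=1): c = -0.1920 + 0.1275i → escape time 9
(row=3, col=2): c = 0.1060 + 0.1275i → escape time 9
(row=3, col=3): c = 0.4040 + 0.1275i → escape time 9
(row=3, col=4): c = 0.7020 + 0.1275i → escape time 3
(row=3, col=5): c = 1.0000 + 0.1275i → escape time 2
(row=4, col=0): c = -0.4900 + -0.2800i → escape time 9
(row=4, col=1): c = -0.1920 + -0.2800i → escape time 9
(row=4, col=2): c = 0.1060 + -0.2800i → escape time 9
(row=4, col=3): c = 0.4040 + -0.2800i → escape time 9
(row=4, col=4): c = 0.7020 + -0.2800i → escape time 3
(row=4, col=5): c = 1.0000 + -0.2800i → escape time 2

Answer: 222222
485322
999732
999932
999932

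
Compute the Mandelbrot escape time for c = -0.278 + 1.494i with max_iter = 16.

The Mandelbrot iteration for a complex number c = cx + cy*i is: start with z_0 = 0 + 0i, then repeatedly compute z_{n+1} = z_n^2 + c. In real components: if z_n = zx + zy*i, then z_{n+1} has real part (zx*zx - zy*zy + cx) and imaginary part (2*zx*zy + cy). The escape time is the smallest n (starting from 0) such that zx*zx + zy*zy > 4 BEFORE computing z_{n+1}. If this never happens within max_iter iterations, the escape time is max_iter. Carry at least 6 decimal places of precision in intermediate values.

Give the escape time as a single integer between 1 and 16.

z_0 = 0 + 0i, c = -0.2780 + 1.4940i
Iter 1: z = -0.2780 + 1.4940i, |z|^2 = 2.3093
Iter 2: z = -2.4328 + 0.6633i, |z|^2 = 6.3583
Escaped at iteration 2

Answer: 2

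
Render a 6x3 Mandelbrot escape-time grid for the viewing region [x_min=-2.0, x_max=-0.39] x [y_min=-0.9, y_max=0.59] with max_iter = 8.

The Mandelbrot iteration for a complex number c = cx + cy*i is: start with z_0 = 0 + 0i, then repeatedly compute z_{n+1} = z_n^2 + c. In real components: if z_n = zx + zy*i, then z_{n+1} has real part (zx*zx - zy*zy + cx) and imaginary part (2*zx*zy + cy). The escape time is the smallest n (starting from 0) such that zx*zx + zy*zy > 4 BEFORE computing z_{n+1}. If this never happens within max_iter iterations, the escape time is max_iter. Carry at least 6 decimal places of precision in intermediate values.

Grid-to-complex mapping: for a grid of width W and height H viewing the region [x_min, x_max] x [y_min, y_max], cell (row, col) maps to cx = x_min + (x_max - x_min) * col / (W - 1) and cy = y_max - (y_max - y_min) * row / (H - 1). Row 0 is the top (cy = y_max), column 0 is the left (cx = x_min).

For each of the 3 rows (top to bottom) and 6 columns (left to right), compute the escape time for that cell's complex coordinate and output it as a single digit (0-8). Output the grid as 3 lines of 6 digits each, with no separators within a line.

(row=0, col=0): c = -2.0000 + 0.5900i → escape time 1
(row=0, col=1): c = -1.6780 + 0.5900i → escape time 3
(row=0, col=2): c = -1.3560 + 0.5900i → escape time 3
(row=0, col=3): c = -1.0340 + 0.5900i → escape time 4
(row=0, col=4): c = -0.7120 + 0.5900i → escape time 6
(row=0, col=5): c = -0.3900 + 0.5900i → escape time 8
(row=1, col=0): c = -2.0000 + -0.1550i → escape time 1
(row=1, col=1): c = -1.6780 + -0.1550i → escape time 4
(row=1, col=2): c = -1.3560 + -0.1550i → escape time 8
(row=1, col=3): c = -1.0340 + -0.1550i → escape time 8
(row=1, col=4): c = -0.7120 + -0.1550i → escape time 8
(row=1, col=5): c = -0.3900 + -0.1550i → escape time 8
(row=2, col=0): c = -2.0000 + -0.9000i → escape time 1
(row=2, col=1): c = -1.6780 + -0.9000i → escape time 2
(row=2, col=2): c = -1.3560 + -0.9000i → escape time 3
(row=2, col=3): c = -1.0340 + -0.9000i → escape time 3
(row=2, col=4): c = -0.7120 + -0.9000i → escape time 4
(row=2, col=5): c = -0.3900 + -0.9000i → escape time 5

Answer: 133468
148888
123345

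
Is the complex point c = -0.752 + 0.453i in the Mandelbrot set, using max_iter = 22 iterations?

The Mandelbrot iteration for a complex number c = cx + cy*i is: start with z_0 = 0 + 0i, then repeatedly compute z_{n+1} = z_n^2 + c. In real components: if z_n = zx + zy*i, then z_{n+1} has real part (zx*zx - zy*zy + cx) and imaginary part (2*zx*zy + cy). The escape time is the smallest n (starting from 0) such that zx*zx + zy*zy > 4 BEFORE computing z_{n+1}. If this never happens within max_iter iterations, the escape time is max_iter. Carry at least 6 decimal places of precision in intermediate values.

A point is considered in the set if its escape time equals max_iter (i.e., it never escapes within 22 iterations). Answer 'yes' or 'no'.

z_0 = 0 + 0i, c = -0.7520 + 0.4530i
Iter 1: z = -0.7520 + 0.4530i, |z|^2 = 0.7707
Iter 2: z = -0.3917 + -0.2283i, |z|^2 = 0.2056
Iter 3: z = -0.6507 + 0.6319i, |z|^2 = 0.8227
Iter 4: z = -0.7278 + -0.3693i, |z|^2 = 0.6661
Iter 5: z = -0.3586 + 0.9906i, |z|^2 = 1.1099
Iter 6: z = -1.6046 + -0.2575i, |z|^2 = 2.6412
Iter 7: z = 1.7566 + 1.2793i, |z|^2 = 4.7224
Escaped at iteration 7

Answer: no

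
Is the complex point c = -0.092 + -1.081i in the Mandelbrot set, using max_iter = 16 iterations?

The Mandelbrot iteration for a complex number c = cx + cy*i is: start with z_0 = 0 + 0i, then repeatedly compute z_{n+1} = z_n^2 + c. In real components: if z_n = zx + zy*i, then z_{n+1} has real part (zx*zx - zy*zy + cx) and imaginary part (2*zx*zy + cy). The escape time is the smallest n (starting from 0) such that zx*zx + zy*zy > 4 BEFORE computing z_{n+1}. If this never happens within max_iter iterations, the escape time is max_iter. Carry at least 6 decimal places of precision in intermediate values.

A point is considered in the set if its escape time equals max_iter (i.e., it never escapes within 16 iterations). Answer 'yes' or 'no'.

Answer: no

Derivation:
z_0 = 0 + 0i, c = -0.0920 + -1.0810i
Iter 1: z = -0.0920 + -1.0810i, |z|^2 = 1.1770
Iter 2: z = -1.2521 + -0.8821i, |z|^2 = 2.3458
Iter 3: z = 0.6977 + 1.1279i, |z|^2 = 1.7590
Iter 4: z = -0.8775 + 0.4928i, |z|^2 = 1.0129
Iter 5: z = 0.4352 + -1.9459i, |z|^2 = 3.9760
Iter 6: z = -3.6893 + -2.7747i, |z|^2 = 21.3094
Escaped at iteration 6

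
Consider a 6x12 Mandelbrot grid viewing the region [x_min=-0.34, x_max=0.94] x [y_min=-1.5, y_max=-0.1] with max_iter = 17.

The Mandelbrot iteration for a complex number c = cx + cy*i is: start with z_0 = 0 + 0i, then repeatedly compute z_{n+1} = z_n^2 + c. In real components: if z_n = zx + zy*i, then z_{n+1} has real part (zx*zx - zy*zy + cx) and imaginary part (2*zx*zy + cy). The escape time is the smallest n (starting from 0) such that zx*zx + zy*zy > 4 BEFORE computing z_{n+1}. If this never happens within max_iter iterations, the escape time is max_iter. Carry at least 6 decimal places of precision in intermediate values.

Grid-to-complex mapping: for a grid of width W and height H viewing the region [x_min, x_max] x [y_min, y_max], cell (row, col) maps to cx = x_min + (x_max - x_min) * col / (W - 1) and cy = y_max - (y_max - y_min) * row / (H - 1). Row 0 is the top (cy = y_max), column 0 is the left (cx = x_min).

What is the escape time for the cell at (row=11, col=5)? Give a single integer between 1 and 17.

z_0 = 0 + 0i, c = 0.9400 + -1.5000i
Iter 1: z = 0.9400 + -1.5000i, |z|^2 = 3.1336
Iter 2: z = -0.4264 + -4.3200i, |z|^2 = 18.8442
Escaped at iteration 2

Answer: 2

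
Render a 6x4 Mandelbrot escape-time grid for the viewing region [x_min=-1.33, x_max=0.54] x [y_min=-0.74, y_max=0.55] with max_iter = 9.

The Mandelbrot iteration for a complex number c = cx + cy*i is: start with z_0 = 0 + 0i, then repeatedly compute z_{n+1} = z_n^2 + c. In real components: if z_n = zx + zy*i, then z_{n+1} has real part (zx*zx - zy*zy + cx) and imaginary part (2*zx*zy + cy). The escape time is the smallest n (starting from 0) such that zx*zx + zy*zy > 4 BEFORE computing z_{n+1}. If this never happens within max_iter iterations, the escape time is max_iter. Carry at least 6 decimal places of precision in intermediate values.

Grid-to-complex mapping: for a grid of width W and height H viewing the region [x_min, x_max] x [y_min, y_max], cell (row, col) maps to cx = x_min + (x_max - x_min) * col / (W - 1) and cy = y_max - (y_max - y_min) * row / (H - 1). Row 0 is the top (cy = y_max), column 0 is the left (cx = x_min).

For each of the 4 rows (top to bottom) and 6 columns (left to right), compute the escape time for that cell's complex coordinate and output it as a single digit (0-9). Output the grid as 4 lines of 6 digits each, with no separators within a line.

(row=0, col=0): c = -1.3300 + 0.5500i → escape time 3
(row=0, col=1): c = -0.9560 + 0.5500i → escape time 5
(row=0, col=2): c = -0.5820 + 0.5500i → escape time 9
(row=0, col=3): c = -0.2080 + 0.5500i → escape time 9
(row=0, col=4): c = 0.1660 + 0.5500i → escape time 9
(row=0, col=5): c = 0.5400 + 0.5500i → escape time 4
(row=1, col=0): c = -1.3300 + 0.1200i → escape time 9
(row=1, col=1): c = -0.9560 + 0.1200i → escape time 9
(row=1, col=2): c = -0.5820 + 0.1200i → escape time 9
(row=1, col=3): c = -0.2080 + 0.1200i → escape time 9
(row=1, col=4): c = 0.1660 + 0.1200i → escape time 9
(row=1, col=5): c = 0.5400 + 0.1200i → escape time 4
(row=2, col=0): c = -1.3300 + -0.3100i → escape time 6
(row=2, col=1): c = -0.9560 + -0.3100i → escape time 9
(row=2, col=2): c = -0.5820 + -0.3100i → escape time 9
(row=2, col=3): c = -0.2080 + -0.3100i → escape time 9
(row=2, col=4): c = 0.1660 + -0.3100i → escape time 9
(row=2, col=5): c = 0.5400 + -0.3100i → escape time 4
(row=3, col=0): c = -1.3300 + -0.7400i → escape time 3
(row=3, col=1): c = -0.9560 + -0.7400i → escape time 4
(row=3, col=2): c = -0.5820 + -0.7400i → escape time 6
(row=3, col=3): c = -0.2080 + -0.7400i → escape time 9
(row=3, col=4): c = 0.1660 + -0.7400i → escape time 6
(row=3, col=5): c = 0.5400 + -0.7400i → escape time 3

Answer: 359994
999994
699994
346963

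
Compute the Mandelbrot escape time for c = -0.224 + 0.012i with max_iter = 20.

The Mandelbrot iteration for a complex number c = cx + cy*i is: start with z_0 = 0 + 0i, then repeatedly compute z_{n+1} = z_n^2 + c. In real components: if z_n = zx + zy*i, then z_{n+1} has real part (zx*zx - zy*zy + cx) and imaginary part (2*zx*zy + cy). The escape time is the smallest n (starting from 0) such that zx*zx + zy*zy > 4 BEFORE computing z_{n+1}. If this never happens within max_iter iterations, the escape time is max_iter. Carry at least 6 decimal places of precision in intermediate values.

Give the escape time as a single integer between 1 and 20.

z_0 = 0 + 0i, c = -0.2240 + 0.0120i
Iter 1: z = -0.2240 + 0.0120i, |z|^2 = 0.0503
Iter 2: z = -0.1740 + 0.0066i, |z|^2 = 0.0303
Iter 3: z = -0.1938 + 0.0097i, |z|^2 = 0.0376
Iter 4: z = -0.1865 + 0.0082i, |z|^2 = 0.0349
Iter 5: z = -0.1893 + 0.0089i, |z|^2 = 0.0359
Iter 6: z = -0.1883 + 0.0086i, |z|^2 = 0.0355
Iter 7: z = -0.1886 + 0.0088i, |z|^2 = 0.0357
Iter 8: z = -0.1885 + 0.0087i, |z|^2 = 0.0356
Iter 9: z = -0.1885 + 0.0087i, |z|^2 = 0.0356
Iter 10: z = -0.1885 + 0.0087i, |z|^2 = 0.0356
Iter 11: z = -0.1885 + 0.0087i, |z|^2 = 0.0356
Iter 12: z = -0.1885 + 0.0087i, |z|^2 = 0.0356
Iter 13: z = -0.1885 + 0.0087i, |z|^2 = 0.0356
Iter 14: z = -0.1885 + 0.0087i, |z|^2 = 0.0356
Iter 15: z = -0.1885 + 0.0087i, |z|^2 = 0.0356
Iter 16: z = -0.1885 + 0.0087i, |z|^2 = 0.0356
Iter 17: z = -0.1885 + 0.0087i, |z|^2 = 0.0356
Iter 18: z = -0.1885 + 0.0087i, |z|^2 = 0.0356
Iter 19: z = -0.1885 + 0.0087i, |z|^2 = 0.0356

Answer: 20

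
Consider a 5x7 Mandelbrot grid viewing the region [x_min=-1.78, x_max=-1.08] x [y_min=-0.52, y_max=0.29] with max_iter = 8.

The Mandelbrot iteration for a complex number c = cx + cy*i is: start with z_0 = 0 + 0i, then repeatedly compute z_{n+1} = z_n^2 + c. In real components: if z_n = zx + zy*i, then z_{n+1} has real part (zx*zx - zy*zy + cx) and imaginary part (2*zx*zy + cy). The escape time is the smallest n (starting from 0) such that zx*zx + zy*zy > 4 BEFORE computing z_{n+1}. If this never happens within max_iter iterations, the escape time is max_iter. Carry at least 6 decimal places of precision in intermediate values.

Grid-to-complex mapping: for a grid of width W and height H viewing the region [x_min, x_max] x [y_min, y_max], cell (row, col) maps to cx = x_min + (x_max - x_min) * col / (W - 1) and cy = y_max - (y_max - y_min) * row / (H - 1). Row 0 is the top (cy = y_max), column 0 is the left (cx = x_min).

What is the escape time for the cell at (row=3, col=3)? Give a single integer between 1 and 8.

Answer: 8

Derivation:
z_0 = 0 + 0i, c = -1.2550 + -0.1150i
Iter 1: z = -1.2550 + -0.1150i, |z|^2 = 1.5883
Iter 2: z = 0.3068 + 0.1737i, |z|^2 = 0.1243
Iter 3: z = -1.1910 + -0.0084i, |z|^2 = 1.4186
Iter 4: z = 0.1635 + -0.0949i, |z|^2 = 0.0357
Iter 5: z = -1.2373 + -0.1460i, |z|^2 = 1.5522
Iter 6: z = 0.2545 + 0.2463i, |z|^2 = 0.1255
Iter 7: z = -1.2509 + 0.0104i, |z|^2 = 1.5648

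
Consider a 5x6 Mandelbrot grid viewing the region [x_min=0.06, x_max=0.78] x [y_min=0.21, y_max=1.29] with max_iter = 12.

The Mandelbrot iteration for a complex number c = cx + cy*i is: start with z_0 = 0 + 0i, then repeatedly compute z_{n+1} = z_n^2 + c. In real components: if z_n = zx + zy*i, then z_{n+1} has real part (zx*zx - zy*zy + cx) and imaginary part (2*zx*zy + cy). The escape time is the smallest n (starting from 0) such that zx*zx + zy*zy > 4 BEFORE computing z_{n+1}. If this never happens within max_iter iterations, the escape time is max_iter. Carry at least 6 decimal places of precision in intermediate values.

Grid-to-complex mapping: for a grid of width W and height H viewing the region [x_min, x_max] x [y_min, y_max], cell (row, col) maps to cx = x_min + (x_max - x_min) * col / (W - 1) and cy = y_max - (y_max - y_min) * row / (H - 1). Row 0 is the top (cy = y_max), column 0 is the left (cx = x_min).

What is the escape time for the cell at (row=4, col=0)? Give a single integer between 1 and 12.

Answer: 12

Derivation:
z_0 = 0 + 0i, c = 0.0600 + 0.4260i
Iter 1: z = 0.0600 + 0.4260i, |z|^2 = 0.1851
Iter 2: z = -0.1179 + 0.4771i, |z|^2 = 0.2415
Iter 3: z = -0.1537 + 0.3135i, |z|^2 = 0.1219
Iter 4: z = -0.0147 + 0.3296i, |z|^2 = 0.1088
Iter 5: z = -0.0484 + 0.4163i, |z|^2 = 0.1757
Iter 6: z = -0.1110 + 0.3857i, |z|^2 = 0.1611
Iter 7: z = -0.0764 + 0.3404i, |z|^2 = 0.1217
Iter 8: z = -0.0500 + 0.3740i, |z|^2 = 0.1424
Iter 9: z = -0.0773 + 0.3886i, |z|^2 = 0.1570
Iter 10: z = -0.0850 + 0.3659i, |z|^2 = 0.1411
Iter 11: z = -0.0666 + 0.3638i, |z|^2 = 0.1368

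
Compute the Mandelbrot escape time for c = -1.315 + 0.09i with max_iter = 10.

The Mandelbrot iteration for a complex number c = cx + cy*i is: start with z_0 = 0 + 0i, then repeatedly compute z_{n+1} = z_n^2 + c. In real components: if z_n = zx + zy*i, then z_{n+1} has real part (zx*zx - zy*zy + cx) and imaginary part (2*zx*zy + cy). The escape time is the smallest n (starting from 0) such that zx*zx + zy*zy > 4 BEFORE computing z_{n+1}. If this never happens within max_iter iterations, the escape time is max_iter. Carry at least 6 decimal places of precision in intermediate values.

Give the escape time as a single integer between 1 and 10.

Answer: 10

Derivation:
z_0 = 0 + 0i, c = -1.3150 + 0.0900i
Iter 1: z = -1.3150 + 0.0900i, |z|^2 = 1.7373
Iter 2: z = 0.4061 + -0.1467i, |z|^2 = 0.1865
Iter 3: z = -1.1716 + -0.0292i, |z|^2 = 1.3735
Iter 4: z = 0.0568 + 0.1583i, |z|^2 = 0.0283
Iter 5: z = -1.3368 + 0.1080i, |z|^2 = 1.7988
Iter 6: z = 0.4605 + -0.1987i, |z|^2 = 0.2515
Iter 7: z = -1.1424 + -0.0930i, |z|^2 = 1.3138
Iter 8: z = -0.0185 + 0.3025i, |z|^2 = 0.0918
Iter 9: z = -1.4061 + 0.0788i, |z|^2 = 1.9834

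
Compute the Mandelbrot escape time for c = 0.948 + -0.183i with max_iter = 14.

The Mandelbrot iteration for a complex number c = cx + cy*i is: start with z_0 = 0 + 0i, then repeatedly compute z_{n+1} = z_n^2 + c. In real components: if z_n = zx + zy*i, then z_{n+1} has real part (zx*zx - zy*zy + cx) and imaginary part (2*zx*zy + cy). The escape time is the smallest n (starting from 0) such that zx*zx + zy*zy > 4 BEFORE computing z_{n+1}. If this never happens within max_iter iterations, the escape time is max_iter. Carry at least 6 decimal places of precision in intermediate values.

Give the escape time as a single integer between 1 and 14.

Answer: 3

Derivation:
z_0 = 0 + 0i, c = 0.9480 + -0.1830i
Iter 1: z = 0.9480 + -0.1830i, |z|^2 = 0.9322
Iter 2: z = 1.8132 + -0.5300i, |z|^2 = 3.5686
Iter 3: z = 3.9549 + -2.1049i, |z|^2 = 20.0717
Escaped at iteration 3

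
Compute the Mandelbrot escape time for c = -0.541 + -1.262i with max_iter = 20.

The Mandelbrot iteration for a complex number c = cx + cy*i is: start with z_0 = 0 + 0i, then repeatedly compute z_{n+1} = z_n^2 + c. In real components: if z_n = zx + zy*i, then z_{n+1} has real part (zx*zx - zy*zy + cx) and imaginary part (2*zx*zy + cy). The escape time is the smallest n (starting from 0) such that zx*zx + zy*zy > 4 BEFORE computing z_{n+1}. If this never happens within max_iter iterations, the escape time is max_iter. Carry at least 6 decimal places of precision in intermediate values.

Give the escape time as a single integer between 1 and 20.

z_0 = 0 + 0i, c = -0.5410 + -1.2620i
Iter 1: z = -0.5410 + -1.2620i, |z|^2 = 1.8853
Iter 2: z = -1.8410 + 0.1035i, |z|^2 = 3.3999
Iter 3: z = 2.8374 + -1.6430i, |z|^2 = 10.7506
Escaped at iteration 3

Answer: 3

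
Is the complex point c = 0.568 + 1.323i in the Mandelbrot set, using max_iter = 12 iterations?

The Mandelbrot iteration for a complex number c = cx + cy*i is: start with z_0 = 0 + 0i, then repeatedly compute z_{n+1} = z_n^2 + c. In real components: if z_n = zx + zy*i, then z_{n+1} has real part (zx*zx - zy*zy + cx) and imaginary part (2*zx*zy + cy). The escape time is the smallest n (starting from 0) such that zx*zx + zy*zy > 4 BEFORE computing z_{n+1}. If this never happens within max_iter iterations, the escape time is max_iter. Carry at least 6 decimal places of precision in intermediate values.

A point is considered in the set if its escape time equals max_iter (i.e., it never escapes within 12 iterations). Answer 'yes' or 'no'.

z_0 = 0 + 0i, c = 0.5680 + 1.3230i
Iter 1: z = 0.5680 + 1.3230i, |z|^2 = 2.0730
Iter 2: z = -0.8597 + 2.8259i, |z|^2 = 8.7250
Escaped at iteration 2

Answer: no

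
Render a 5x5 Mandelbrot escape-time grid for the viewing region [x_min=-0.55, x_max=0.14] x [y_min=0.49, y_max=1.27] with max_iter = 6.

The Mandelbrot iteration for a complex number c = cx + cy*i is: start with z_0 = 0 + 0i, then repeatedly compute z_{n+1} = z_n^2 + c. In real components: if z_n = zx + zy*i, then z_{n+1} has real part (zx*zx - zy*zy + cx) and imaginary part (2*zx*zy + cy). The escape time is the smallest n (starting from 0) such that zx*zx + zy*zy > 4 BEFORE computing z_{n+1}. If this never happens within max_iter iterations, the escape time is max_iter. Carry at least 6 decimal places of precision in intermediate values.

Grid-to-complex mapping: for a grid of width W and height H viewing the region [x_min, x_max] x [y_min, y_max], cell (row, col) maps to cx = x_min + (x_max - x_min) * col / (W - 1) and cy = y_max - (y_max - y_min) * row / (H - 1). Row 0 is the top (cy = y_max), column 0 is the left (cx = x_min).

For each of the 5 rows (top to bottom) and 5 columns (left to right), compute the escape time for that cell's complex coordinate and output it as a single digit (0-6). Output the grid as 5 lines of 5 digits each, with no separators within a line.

Answer: 33322
44654
45665
66666
66666

Derivation:
(row=0, col=0): c = -0.5500 + 1.2700i → escape time 3
(row=0, col=1): c = -0.3775 + 1.2700i → escape time 3
(row=0, col=2): c = -0.2050 + 1.2700i → escape time 3
(row=0, col=3): c = -0.0325 + 1.2700i → escape time 2
(row=0, col=4): c = 0.1400 + 1.2700i → escape time 2
(row=1, col=0): c = -0.5500 + 1.0750i → escape time 4
(row=1, col=1): c = -0.3775 + 1.0750i → escape time 4
(row=1, col=2): c = -0.2050 + 1.0750i → escape time 6
(row=1, col=3): c = -0.0325 + 1.0750i → escape time 5
(row=1, col=4): c = 0.1400 + 1.0750i → escape time 4
(row=2, col=0): c = -0.5500 + 0.8800i → escape time 4
(row=2, col=1): c = -0.3775 + 0.8800i → escape time 5
(row=2, col=2): c = -0.2050 + 0.8800i → escape time 6
(row=2, col=3): c = -0.0325 + 0.8800i → escape time 6
(row=2, col=4): c = 0.1400 + 0.8800i → escape time 5
(row=3, col=0): c = -0.5500 + 0.6850i → escape time 6
(row=3, col=1): c = -0.3775 + 0.6850i → escape time 6
(row=3, col=2): c = -0.2050 + 0.6850i → escape time 6
(row=3, col=3): c = -0.0325 + 0.6850i → escape time 6
(row=3, col=4): c = 0.1400 + 0.6850i → escape time 6
(row=4, col=0): c = -0.5500 + 0.4900i → escape time 6
(row=4, col=1): c = -0.3775 + 0.4900i → escape time 6
(row=4, col=2): c = -0.2050 + 0.4900i → escape time 6
(row=4, col=3): c = -0.0325 + 0.4900i → escape time 6
(row=4, col=4): c = 0.1400 + 0.4900i → escape time 6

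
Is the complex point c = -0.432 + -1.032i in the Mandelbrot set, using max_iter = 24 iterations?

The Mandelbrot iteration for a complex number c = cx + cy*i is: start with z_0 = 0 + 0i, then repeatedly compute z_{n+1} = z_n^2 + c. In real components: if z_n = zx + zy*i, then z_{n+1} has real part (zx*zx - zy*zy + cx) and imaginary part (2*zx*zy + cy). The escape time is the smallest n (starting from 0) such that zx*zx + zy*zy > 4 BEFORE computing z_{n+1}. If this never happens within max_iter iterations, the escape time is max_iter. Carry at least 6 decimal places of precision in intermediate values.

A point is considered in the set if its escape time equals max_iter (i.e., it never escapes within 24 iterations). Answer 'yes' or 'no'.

Answer: no

Derivation:
z_0 = 0 + 0i, c = -0.4320 + -1.0320i
Iter 1: z = -0.4320 + -1.0320i, |z|^2 = 1.2516
Iter 2: z = -1.3104 + -0.1404i, |z|^2 = 1.7368
Iter 3: z = 1.2654 + -0.6642i, |z|^2 = 2.0425
Iter 4: z = 0.7282 + -2.7129i, |z|^2 = 7.8904
Escaped at iteration 4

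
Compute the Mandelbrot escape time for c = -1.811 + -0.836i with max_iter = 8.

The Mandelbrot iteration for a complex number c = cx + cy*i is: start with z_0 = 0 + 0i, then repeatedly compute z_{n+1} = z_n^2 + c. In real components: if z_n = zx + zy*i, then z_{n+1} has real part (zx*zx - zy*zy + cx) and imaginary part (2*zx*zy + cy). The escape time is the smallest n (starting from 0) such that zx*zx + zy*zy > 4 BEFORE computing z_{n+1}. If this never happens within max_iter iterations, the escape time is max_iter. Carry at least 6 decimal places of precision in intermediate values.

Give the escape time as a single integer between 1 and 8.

Answer: 2

Derivation:
z_0 = 0 + 0i, c = -1.8110 + -0.8360i
Iter 1: z = -1.8110 + -0.8360i, |z|^2 = 3.9786
Iter 2: z = 0.7698 + 2.1920i, |z|^2 = 5.3975
Escaped at iteration 2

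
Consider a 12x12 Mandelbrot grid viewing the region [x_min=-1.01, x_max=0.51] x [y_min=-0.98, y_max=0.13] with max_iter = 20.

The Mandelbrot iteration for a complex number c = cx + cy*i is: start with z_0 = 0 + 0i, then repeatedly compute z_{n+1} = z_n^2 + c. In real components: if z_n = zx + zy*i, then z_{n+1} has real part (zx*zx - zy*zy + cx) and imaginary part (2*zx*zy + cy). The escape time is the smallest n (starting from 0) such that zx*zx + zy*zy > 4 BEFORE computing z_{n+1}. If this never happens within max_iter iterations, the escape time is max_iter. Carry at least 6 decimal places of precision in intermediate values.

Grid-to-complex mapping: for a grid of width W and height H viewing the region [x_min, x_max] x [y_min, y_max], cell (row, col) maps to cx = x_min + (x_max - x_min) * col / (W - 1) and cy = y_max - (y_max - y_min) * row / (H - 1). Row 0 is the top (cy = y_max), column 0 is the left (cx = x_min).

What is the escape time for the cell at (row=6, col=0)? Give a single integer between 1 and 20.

Answer: 5

Derivation:
z_0 = 0 + 0i, c = -1.0100 + -0.4755i
Iter 1: z = -1.0100 + -0.4755i, |z|^2 = 1.2462
Iter 2: z = -0.2160 + 0.4850i, |z|^2 = 0.2818
Iter 3: z = -1.1986 + -0.6849i, |z|^2 = 1.9056
Iter 4: z = -0.0426 + 1.1664i, |z|^2 = 1.3622
Iter 5: z = -2.3686 + -0.5748i, |z|^2 = 5.9406
Escaped at iteration 5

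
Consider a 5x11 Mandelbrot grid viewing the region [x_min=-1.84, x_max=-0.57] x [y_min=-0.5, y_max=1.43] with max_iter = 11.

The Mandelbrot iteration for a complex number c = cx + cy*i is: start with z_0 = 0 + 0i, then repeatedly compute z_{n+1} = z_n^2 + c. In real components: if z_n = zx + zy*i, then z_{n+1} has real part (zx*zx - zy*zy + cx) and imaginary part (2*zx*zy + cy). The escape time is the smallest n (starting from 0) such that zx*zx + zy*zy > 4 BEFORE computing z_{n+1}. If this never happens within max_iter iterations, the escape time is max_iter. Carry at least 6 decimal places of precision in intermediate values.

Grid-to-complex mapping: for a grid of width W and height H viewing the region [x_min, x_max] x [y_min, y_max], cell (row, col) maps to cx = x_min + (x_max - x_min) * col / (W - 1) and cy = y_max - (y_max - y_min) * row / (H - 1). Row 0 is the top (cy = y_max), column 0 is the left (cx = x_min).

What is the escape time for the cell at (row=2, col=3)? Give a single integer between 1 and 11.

Answer: 3

Derivation:
z_0 = 0 + 0i, c = -0.8875 + 1.0440i
Iter 1: z = -0.8875 + 1.0440i, |z|^2 = 1.8776
Iter 2: z = -1.1898 + -0.8091i, |z|^2 = 2.0702
Iter 3: z = -0.1266 + 2.9693i, |z|^2 = 8.8328
Escaped at iteration 3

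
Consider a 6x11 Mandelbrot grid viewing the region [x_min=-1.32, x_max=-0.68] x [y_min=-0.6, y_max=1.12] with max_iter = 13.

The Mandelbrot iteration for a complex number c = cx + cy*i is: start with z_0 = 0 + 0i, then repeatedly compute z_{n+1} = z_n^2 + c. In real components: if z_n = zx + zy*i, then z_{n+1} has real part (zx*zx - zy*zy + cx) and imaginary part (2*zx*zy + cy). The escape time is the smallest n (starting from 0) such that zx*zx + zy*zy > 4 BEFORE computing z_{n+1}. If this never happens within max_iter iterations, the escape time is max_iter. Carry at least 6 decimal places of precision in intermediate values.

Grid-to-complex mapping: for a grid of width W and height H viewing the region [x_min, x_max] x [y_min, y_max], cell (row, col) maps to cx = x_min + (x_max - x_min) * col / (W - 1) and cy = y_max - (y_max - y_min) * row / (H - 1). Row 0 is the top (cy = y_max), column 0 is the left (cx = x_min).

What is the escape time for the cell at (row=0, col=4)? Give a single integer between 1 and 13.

z_0 = 0 + 0i, c = -0.8080 + 1.1200i
Iter 1: z = -0.8080 + 1.1200i, |z|^2 = 1.9073
Iter 2: z = -1.4095 + -0.6899i, |z|^2 = 2.4628
Iter 3: z = 0.7028 + 3.0649i, |z|^2 = 9.8878
Escaped at iteration 3

Answer: 3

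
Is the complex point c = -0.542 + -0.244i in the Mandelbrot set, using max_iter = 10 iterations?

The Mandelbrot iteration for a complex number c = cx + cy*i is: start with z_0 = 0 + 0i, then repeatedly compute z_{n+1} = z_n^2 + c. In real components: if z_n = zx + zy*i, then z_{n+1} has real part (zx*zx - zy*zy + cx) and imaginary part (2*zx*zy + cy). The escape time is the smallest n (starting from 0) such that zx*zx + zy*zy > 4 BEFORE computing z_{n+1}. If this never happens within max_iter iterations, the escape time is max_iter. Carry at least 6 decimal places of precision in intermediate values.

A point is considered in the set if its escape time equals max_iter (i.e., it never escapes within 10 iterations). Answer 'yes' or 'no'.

z_0 = 0 + 0i, c = -0.5420 + -0.2440i
Iter 1: z = -0.5420 + -0.2440i, |z|^2 = 0.3533
Iter 2: z = -0.3078 + 0.0205i, |z|^2 = 0.0951
Iter 3: z = -0.4477 + -0.2566i, |z|^2 = 0.2663
Iter 4: z = -0.4074 + -0.0142i, |z|^2 = 0.1662
Iter 5: z = -0.3762 + -0.2324i, |z|^2 = 0.1955
Iter 6: z = -0.4545 + -0.0691i, |z|^2 = 0.2113
Iter 7: z = -0.3402 + -0.1812i, |z|^2 = 0.1486
Iter 8: z = -0.4591 + -0.1207i, |z|^2 = 0.2253
Iter 9: z = -0.3458 + -0.1332i, |z|^2 = 0.1373
Did not escape in 10 iterations → in set

Answer: yes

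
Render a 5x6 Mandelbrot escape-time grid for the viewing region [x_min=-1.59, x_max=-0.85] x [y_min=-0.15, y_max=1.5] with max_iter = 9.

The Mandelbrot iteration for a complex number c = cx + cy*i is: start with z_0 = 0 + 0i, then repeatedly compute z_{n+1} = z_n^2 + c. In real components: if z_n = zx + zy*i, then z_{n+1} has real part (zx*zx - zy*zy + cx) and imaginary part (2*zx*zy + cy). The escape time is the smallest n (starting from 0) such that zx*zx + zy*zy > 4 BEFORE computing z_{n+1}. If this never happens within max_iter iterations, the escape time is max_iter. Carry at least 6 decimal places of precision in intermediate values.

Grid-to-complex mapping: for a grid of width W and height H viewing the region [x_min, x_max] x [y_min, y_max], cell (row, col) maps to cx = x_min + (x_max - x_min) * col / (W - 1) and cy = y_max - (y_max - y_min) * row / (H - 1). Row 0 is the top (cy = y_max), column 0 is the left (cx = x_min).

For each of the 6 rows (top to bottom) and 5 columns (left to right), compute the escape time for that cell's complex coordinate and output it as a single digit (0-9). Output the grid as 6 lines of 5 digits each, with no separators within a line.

(row=0, col=0): c = -1.5900 + 1.5000i → escape time 1
(row=0, col=1): c = -1.4050 + 1.5000i → escape time 1
(row=0, col=2): c = -1.2200 + 1.5000i → escape time 2
(row=0, col=3): c = -1.0350 + 1.5000i → escape time 2
(row=0, col=4): c = -0.8500 + 1.5000i → escape time 2
(row=1, col=0): c = -1.5900 + 1.1700i → escape time 2
(row=1, col=1): c = -1.4050 + 1.1700i → escape time 2
(row=1, col=2): c = -1.2200 + 1.1700i → escape time 2
(row=1, col=3): c = -1.0350 + 1.1700i → escape time 3
(row=1, col=4): c = -0.8500 + 1.1700i → escape time 3
(row=2, col=0): c = -1.5900 + 0.8400i → escape time 3
(row=2, col=1): c = -1.4050 + 0.8400i → escape time 3
(row=2, col=2): c = -1.2200 + 0.8400i → escape time 3
(row=2, col=3): c = -1.0350 + 0.8400i → escape time 3
(row=2, col=4): c = -0.8500 + 0.8400i → escape time 4
(row=3, col=0): c = -1.5900 + 0.5100i → escape time 3
(row=3, col=1): c = -1.4050 + 0.5100i → escape time 3
(row=3, col=2): c = -1.2200 + 0.5100i → escape time 4
(row=3, col=3): c = -1.0350 + 0.5100i → escape time 5
(row=3, col=4): c = -0.8500 + 0.5100i → escape time 6
(row=4, col=0): c = -1.5900 + 0.1800i → escape time 5
(row=4, col=1): c = -1.4050 + 0.1800i → escape time 7
(row=4, col=2): c = -1.2200 + 0.1800i → escape time 9
(row=4, col=3): c = -1.0350 + 0.1800i → escape time 9
(row=4, col=4): c = -0.8500 + 0.1800i → escape time 9
(row=5, col=0): c = -1.5900 + -0.1500i → escape time 5
(row=5, col=1): c = -1.4050 + -0.1500i → escape time 9
(row=5, col=2): c = -1.2200 + -0.1500i → escape time 9
(row=5, col=3): c = -1.0350 + -0.1500i → escape time 9
(row=5, col=4): c = -0.8500 + -0.1500i → escape time 9

Answer: 11222
22233
33334
33456
57999
59999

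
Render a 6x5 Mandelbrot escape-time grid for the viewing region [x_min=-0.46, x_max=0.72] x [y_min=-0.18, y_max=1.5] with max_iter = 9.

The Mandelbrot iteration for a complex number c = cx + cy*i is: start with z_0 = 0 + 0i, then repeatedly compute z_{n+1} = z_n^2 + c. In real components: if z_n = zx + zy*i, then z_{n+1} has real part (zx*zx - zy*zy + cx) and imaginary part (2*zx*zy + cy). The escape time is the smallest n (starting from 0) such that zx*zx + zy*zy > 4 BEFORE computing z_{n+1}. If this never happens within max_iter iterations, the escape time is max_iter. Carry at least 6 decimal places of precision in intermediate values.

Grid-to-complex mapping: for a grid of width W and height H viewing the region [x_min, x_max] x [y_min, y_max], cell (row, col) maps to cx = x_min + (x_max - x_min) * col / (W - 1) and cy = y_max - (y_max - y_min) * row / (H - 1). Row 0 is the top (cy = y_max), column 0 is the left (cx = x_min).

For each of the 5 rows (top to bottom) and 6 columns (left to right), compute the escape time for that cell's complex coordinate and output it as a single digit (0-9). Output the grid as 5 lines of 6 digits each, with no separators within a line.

Answer: 222222
464322
999743
999963
999953

Derivation:
(row=0, col=0): c = -0.4600 + 1.5000i → escape time 2
(row=0, col=1): c = -0.2240 + 1.5000i → escape time 2
(row=0, col=2): c = 0.0120 + 1.5000i → escape time 2
(row=0, col=3): c = 0.2480 + 1.5000i → escape time 2
(row=0, col=4): c = 0.4840 + 1.5000i → escape time 2
(row=0, col=5): c = 0.7200 + 1.5000i → escape time 2
(row=1, col=0): c = -0.4600 + 1.0800i → escape time 4
(row=1, col=1): c = -0.2240 + 1.0800i → escape time 6
(row=1, col=2): c = 0.0120 + 1.0800i → escape time 4
(row=1, col=3): c = 0.2480 + 1.0800i → escape time 3
(row=1, col=4): c = 0.4840 + 1.0800i → escape time 2
(row=1, col=5): c = 0.7200 + 1.0800i → escape time 2
(row=2, col=0): c = -0.4600 + 0.6600i → escape time 9
(row=2, col=1): c = -0.2240 + 0.6600i → escape time 9
(row=2, col=2): c = 0.0120 + 0.6600i → escape time 9
(row=2, col=3): c = 0.2480 + 0.6600i → escape time 7
(row=2, col=4): c = 0.4840 + 0.6600i → escape time 4
(row=2, col=5): c = 0.7200 + 0.6600i → escape time 3
(row=3, col=0): c = -0.4600 + 0.2400i → escape time 9
(row=3, col=1): c = -0.2240 + 0.2400i → escape time 9
(row=3, col=2): c = 0.0120 + 0.2400i → escape time 9
(row=3, col=3): c = 0.2480 + 0.2400i → escape time 9
(row=3, col=4): c = 0.4840 + 0.2400i → escape time 6
(row=3, col=5): c = 0.7200 + 0.2400i → escape time 3
(row=4, col=0): c = -0.4600 + -0.1800i → escape time 9
(row=4, col=1): c = -0.2240 + -0.1800i → escape time 9
(row=4, col=2): c = 0.0120 + -0.1800i → escape time 9
(row=4, col=3): c = 0.2480 + -0.1800i → escape time 9
(row=4, col=4): c = 0.4840 + -0.1800i → escape time 5
(row=4, col=5): c = 0.7200 + -0.1800i → escape time 3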